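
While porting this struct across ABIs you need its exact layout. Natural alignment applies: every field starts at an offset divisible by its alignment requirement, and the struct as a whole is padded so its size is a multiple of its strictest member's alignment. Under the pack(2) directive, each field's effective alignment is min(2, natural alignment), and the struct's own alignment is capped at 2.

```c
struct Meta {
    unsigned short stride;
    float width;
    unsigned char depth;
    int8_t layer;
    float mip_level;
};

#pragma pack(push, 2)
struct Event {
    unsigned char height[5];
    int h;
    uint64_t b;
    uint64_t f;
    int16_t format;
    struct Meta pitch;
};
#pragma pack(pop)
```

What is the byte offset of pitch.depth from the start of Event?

36

Meta: stride at 0 (size 2, align 2) → ends 2; pad 2 to align 4 for width; width at 4 (size 4, align 4) → ends 8; depth at 8 (size 1, align 1) → ends 9; layer at 9 (size 1, align 1) → ends 10; pad 2 to align 4 for mip_level; mip_level at 12 (size 4, align 4) → ends 16; total 16 bytes, alignment 4
height at 0 (size 5, align 1) → ends 5
pad 1 to align 2 for h
h at 6 (size 4, align 2) → ends 10
b at 10 (size 8, align 2) → ends 18
f at 18 (size 8, align 2) → ends 26
format at 26 (size 2, align 2) → ends 28
pitch at 28 (size 16, align 2) → ends 44
within Meta: depth at 8
28 + 8 = 36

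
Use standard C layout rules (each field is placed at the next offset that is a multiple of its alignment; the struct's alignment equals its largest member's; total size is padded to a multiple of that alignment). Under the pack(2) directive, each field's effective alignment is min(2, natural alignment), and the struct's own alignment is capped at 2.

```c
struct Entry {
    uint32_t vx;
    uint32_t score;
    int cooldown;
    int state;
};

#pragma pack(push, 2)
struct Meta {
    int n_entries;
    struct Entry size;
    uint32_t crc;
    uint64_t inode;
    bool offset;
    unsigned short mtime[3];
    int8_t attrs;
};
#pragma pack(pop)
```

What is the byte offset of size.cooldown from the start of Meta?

12

Entry: @0: vx [4B, align 4] → 4; @4: score [4B, align 4] → 8; @8: cooldown [4B, align 4] → 12; @12: state [4B, align 4] → 16; size 16, align 4
@0: n_entries [4B, align 2] → 4
@4: size [16B, align 2] → 20
within Entry: cooldown at 8
4 + 8 = 12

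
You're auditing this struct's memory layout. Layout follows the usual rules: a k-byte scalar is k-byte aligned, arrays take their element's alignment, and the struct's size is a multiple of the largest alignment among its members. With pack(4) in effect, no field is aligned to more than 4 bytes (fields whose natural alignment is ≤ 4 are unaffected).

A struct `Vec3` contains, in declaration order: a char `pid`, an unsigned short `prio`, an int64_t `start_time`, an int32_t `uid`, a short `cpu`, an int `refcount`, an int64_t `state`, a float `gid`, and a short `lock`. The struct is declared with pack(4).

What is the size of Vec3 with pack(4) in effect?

@0: pid [1B, align 1] → 1
+1 pad (align 2)
@2: prio [2B, align 2] → 4
@4: start_time [8B, align 4] → 12
@12: uid [4B, align 4] → 16
@16: cpu [2B, align 2] → 18
+2 pad (align 4)
@20: refcount [4B, align 4] → 24
@24: state [8B, align 4] → 32
@32: gid [4B, align 4] → 36
@36: lock [2B, align 2] → 38
+2 tail pad (align 4)
size 40, align 4

40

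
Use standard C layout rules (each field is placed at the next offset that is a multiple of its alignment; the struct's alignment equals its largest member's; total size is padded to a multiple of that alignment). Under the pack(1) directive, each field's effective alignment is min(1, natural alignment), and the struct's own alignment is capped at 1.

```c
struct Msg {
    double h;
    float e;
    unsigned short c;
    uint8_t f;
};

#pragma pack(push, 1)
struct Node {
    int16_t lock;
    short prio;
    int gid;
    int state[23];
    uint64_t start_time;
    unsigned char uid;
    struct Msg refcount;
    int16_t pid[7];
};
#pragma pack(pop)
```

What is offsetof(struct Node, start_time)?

100

Msg: @0: h [8B, align 8] → 8; @8: e [4B, align 4] → 12; @12: c [2B, align 2] → 14; @14: f [1B, align 1] → 15; +1 tail pad (align 8); size 16, align 8
@0: lock [2B, align 1] → 2
@2: prio [2B, align 1] → 4
@4: gid [4B, align 1] → 8
@8: state [92B, align 1] → 100
@100: start_time [8B, align 1] → 108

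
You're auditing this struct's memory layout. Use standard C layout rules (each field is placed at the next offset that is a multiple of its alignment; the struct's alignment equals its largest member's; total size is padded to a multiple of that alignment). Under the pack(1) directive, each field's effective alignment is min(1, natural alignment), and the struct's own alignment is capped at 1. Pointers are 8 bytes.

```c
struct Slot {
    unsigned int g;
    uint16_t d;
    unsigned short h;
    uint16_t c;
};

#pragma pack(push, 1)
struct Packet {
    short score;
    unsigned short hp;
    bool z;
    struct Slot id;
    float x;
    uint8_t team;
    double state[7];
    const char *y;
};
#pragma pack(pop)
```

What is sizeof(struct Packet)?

Slot: 0..4  g  (4B, 4-aligned); 4..6  d  (2B, 2-aligned); 6..8  h  (2B, 2-aligned); 8..10  c  (2B, 2-aligned); 10..12  -- tail padding (2B); sizeof = 12, alignof = 4
0..2  score  (2B, 1-aligned)
2..4  hp  (2B, 1-aligned)
4..5  z  (1B, 1-aligned)
5..17  id  (12B, 1-aligned)
17..21  x  (4B, 1-aligned)
21..22  team  (1B, 1-aligned)
22..78  state  (56B, 1-aligned)
78..86  y  (8B, 1-aligned)
sizeof = 86, alignof = 1

86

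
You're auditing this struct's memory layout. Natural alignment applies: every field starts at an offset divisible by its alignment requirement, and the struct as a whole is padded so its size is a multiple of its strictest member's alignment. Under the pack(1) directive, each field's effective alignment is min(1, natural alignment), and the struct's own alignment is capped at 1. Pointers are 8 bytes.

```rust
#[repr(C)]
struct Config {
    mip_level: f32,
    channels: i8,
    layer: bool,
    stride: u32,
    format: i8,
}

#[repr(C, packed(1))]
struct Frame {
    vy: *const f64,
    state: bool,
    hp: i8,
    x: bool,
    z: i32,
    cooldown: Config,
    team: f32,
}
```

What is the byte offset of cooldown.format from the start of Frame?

Config: 0..4  mip_level  (4B, 4-aligned); 4..5  channels  (1B, 1-aligned); 5..6  layer  (1B, 1-aligned); 6..8  -- padding (2B); 8..12  stride  (4B, 4-aligned); 12..13  format  (1B, 1-aligned); 13..16  -- tail padding (3B); sizeof = 16, alignof = 4
0..8  vy  (8B, 1-aligned)
8..9  state  (1B, 1-aligned)
9..10  hp  (1B, 1-aligned)
10..11  x  (1B, 1-aligned)
11..15  z  (4B, 1-aligned)
15..31  cooldown  (16B, 1-aligned)
within Config: format at 12
15 + 12 = 27

27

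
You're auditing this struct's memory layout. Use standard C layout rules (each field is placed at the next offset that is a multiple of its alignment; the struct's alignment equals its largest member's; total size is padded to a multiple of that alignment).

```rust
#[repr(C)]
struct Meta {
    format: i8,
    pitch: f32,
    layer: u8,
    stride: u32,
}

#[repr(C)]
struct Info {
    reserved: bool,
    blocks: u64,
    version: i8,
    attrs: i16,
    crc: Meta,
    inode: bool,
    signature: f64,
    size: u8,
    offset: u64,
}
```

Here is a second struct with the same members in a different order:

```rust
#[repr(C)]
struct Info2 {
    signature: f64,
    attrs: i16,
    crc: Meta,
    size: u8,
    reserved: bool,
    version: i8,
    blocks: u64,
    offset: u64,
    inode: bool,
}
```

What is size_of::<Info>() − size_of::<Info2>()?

8

Meta: format at 0 (size 1, align 1) → ends 1; pad 3 to align 4 for pitch; pitch at 4 (size 4, align 4) → ends 8; layer at 8 (size 1, align 1) → ends 9; pad 3 to align 4 for stride; stride at 12 (size 4, align 4) → ends 16; total 16 bytes, alignment 4
reserved at 0 (size 1, align 1) → ends 1
pad 7 to align 8 for blocks
blocks at 8 (size 8, align 8) → ends 16
version at 16 (size 1, align 1) → ends 17
pad 1 to align 2 for attrs
attrs at 18 (size 2, align 2) → ends 20
crc at 20 (size 16, align 4) → ends 36
inode at 36 (size 1, align 1) → ends 37
pad 3 to align 8 for signature
signature at 40 (size 8, align 8) → ends 48
size at 48 (size 1, align 1) → ends 49
pad 7 to align 8 for offset
offset at 56 (size 8, align 8) → ends 64
total 64 bytes, alignment 8
— Info2 —
signature at 0 (size 8, align 8) → ends 8
attrs at 8 (size 2, align 2) → ends 10
pad 2 to align 4 for crc
crc at 12 (size 16, align 4) → ends 28
size at 28 (size 1, align 1) → ends 29
reserved at 29 (size 1, align 1) → ends 30
version at 30 (size 1, align 1) → ends 31
pad 1 to align 8 for blocks
blocks at 32 (size 8, align 8) → ends 40
offset at 40 (size 8, align 8) → ends 48
inode at 48 (size 1, align 1) → ends 49
tail pad 7 to reach multiple of 8
total 56 bytes, alignment 8
64 − 56 = 8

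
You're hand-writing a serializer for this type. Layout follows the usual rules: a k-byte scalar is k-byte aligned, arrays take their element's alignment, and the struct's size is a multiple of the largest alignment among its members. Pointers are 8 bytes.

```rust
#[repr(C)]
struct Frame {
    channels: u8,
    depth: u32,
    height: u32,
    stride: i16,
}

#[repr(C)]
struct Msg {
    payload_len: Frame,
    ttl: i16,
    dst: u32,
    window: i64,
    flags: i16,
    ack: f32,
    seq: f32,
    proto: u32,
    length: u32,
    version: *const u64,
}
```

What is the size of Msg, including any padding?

64 bytes

Frame: @0: channels [1B, align 1] → 1; +3 pad (align 4); @4: depth [4B, align 4] → 8; @8: height [4B, align 4] → 12; @12: stride [2B, align 2] → 14; +2 tail pad (align 4); size 16, align 4
@0: payload_len [16B, align 4] → 16
@16: ttl [2B, align 2] → 18
+2 pad (align 4)
@20: dst [4B, align 4] → 24
@24: window [8B, align 8] → 32
@32: flags [2B, align 2] → 34
+2 pad (align 4)
@36: ack [4B, align 4] → 40
@40: seq [4B, align 4] → 44
@44: proto [4B, align 4] → 48
@48: length [4B, align 4] → 52
+4 pad (align 8)
@56: version [8B, align 8] → 64
size 64, align 8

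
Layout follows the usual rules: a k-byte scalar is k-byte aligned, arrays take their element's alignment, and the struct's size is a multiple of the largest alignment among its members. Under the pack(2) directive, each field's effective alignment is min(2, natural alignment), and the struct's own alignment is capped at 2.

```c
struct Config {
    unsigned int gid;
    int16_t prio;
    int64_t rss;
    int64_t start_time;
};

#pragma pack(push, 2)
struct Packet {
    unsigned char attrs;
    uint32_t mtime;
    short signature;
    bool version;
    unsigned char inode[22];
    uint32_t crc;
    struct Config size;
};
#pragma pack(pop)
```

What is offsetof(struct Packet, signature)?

Config: gid at 0 (size 4, align 4) → ends 4; prio at 4 (size 2, align 2) → ends 6; pad 2 to align 8 for rss; rss at 8 (size 8, align 8) → ends 16; start_time at 16 (size 8, align 8) → ends 24; total 24 bytes, alignment 8
attrs at 0 (size 1, align 1) → ends 1
pad 1 to align 2 for mtime
mtime at 2 (size 4, align 2) → ends 6
signature at 6 (size 2, align 2) → ends 8

6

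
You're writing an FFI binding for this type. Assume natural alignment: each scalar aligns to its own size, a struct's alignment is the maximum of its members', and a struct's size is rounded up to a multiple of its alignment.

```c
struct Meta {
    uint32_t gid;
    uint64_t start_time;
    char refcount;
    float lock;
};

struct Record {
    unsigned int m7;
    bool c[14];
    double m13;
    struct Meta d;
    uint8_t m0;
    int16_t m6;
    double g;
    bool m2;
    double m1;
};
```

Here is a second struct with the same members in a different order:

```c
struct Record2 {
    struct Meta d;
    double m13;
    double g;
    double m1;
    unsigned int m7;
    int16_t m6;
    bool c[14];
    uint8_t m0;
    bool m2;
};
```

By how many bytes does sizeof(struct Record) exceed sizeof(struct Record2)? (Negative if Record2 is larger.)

16

Meta: gid at 0 (size 4, align 4) → ends 4; pad 4 to align 8 for start_time; start_time at 8 (size 8, align 8) → ends 16; refcount at 16 (size 1, align 1) → ends 17; pad 3 to align 4 for lock; lock at 20 (size 4, align 4) → ends 24; total 24 bytes, alignment 8
m7 at 0 (size 4, align 4) → ends 4
c at 4 (size 14, align 1) → ends 18
pad 6 to align 8 for m13
m13 at 24 (size 8, align 8) → ends 32
d at 32 (size 24, align 8) → ends 56
m0 at 56 (size 1, align 1) → ends 57
pad 1 to align 2 for m6
m6 at 58 (size 2, align 2) → ends 60
pad 4 to align 8 for g
g at 64 (size 8, align 8) → ends 72
m2 at 72 (size 1, align 1) → ends 73
pad 7 to align 8 for m1
m1 at 80 (size 8, align 8) → ends 88
total 88 bytes, alignment 8
— Record2 —
d at 0 (size 24, align 8) → ends 24
m13 at 24 (size 8, align 8) → ends 32
g at 32 (size 8, align 8) → ends 40
m1 at 40 (size 8, align 8) → ends 48
m7 at 48 (size 4, align 4) → ends 52
m6 at 52 (size 2, align 2) → ends 54
c at 54 (size 14, align 1) → ends 68
m0 at 68 (size 1, align 1) → ends 69
m2 at 69 (size 1, align 1) → ends 70
tail pad 2 to reach multiple of 8
total 72 bytes, alignment 8
88 − 72 = 16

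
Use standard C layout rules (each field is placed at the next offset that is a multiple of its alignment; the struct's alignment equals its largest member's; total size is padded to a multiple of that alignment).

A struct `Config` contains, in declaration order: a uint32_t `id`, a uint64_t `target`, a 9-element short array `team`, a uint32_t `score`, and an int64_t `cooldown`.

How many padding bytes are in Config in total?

6

@0: id [4B, align 4] → 4
+4 pad (align 8)
@8: target [8B, align 8] → 16
@16: team [18B, align 2] → 34
+2 pad (align 4)
@36: score [4B, align 4] → 40
@40: cooldown [8B, align 8] → 48
size 48, align 8
data bytes 42, size 48 → padding 6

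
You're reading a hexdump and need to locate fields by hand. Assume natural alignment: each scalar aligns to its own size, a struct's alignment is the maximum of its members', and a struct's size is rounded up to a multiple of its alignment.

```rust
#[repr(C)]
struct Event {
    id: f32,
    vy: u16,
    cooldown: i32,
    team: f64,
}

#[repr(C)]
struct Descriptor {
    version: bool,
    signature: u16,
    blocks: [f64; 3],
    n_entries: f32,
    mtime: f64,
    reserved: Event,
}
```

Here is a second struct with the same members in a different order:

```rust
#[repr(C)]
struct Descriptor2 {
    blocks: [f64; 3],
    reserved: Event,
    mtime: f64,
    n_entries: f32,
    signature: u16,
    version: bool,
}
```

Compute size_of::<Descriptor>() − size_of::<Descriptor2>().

8

Event: id at 0 (size 4, align 4) → ends 4; vy at 4 (size 2, align 2) → ends 6; pad 2 to align 4 for cooldown; cooldown at 8 (size 4, align 4) → ends 12; pad 4 to align 8 for team; team at 16 (size 8, align 8) → ends 24; total 24 bytes, alignment 8
version at 0 (size 1, align 1) → ends 1
pad 1 to align 2 for signature
signature at 2 (size 2, align 2) → ends 4
pad 4 to align 8 for blocks
blocks at 8 (size 24, align 8) → ends 32
n_entries at 32 (size 4, align 4) → ends 36
pad 4 to align 8 for mtime
mtime at 40 (size 8, align 8) → ends 48
reserved at 48 (size 24, align 8) → ends 72
total 72 bytes, alignment 8
— Descriptor2 —
blocks at 0 (size 24, align 8) → ends 24
reserved at 24 (size 24, align 8) → ends 48
mtime at 48 (size 8, align 8) → ends 56
n_entries at 56 (size 4, align 4) → ends 60
signature at 60 (size 2, align 2) → ends 62
version at 62 (size 1, align 1) → ends 63
tail pad 1 to reach multiple of 8
total 64 bytes, alignment 8
72 − 64 = 8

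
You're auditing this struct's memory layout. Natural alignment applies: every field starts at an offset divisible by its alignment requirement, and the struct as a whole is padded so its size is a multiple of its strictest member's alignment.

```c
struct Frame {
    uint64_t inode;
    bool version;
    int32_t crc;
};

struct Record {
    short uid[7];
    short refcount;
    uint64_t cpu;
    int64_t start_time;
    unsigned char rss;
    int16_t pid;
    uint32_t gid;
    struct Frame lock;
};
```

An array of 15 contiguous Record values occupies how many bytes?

840

Frame: inode at 0 (size 8, align 8) → ends 8; version at 8 (size 1, align 1) → ends 9; pad 3 to align 4 for crc; crc at 12 (size 4, align 4) → ends 16; total 16 bytes, alignment 8
uid at 0 (size 14, align 2) → ends 14
refcount at 14 (size 2, align 2) → ends 16
cpu at 16 (size 8, align 8) → ends 24
start_time at 24 (size 8, align 8) → ends 32
rss at 32 (size 1, align 1) → ends 33
pad 1 to align 2 for pid
pid at 34 (size 2, align 2) → ends 36
gid at 36 (size 4, align 4) → ends 40
lock at 40 (size 16, align 8) → ends 56
total 56 bytes, alignment 8
array of 15: 15 × 56 = 840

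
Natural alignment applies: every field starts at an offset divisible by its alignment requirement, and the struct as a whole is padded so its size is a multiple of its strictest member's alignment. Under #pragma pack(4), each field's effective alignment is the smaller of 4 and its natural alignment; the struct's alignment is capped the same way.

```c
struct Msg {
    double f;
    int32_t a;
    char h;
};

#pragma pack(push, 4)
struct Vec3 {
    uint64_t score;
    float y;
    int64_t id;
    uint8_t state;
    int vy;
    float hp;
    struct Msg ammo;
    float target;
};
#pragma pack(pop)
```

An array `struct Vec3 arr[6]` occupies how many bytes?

Msg: 0..8  f  (8B, 8-aligned); 8..12  a  (4B, 4-aligned); 12..13  h  (1B, 1-aligned); 13..16  -- tail padding (3B); sizeof = 16, alignof = 8
0..8  score  (8B, 4-aligned)
8..12  y  (4B, 4-aligned)
12..20  id  (8B, 4-aligned)
20..21  state  (1B, 1-aligned)
21..24  -- padding (3B)
24..28  vy  (4B, 4-aligned)
28..32  hp  (4B, 4-aligned)
32..48  ammo  (16B, 4-aligned)
48..52  target  (4B, 4-aligned)
sizeof = 52, alignof = 4
array of 6: 6 × 52 = 312

312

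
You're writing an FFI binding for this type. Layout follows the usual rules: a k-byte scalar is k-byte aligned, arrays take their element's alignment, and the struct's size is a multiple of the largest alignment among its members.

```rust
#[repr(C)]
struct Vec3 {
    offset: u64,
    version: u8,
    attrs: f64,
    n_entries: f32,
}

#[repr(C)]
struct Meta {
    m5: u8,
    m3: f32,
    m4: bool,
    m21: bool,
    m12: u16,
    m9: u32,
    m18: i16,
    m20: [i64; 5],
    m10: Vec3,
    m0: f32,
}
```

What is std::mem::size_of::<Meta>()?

Vec3: offset at 0 (size 8, align 8) → ends 8; version at 8 (size 1, align 1) → ends 9; pad 7 to align 8 for attrs; attrs at 16 (size 8, align 8) → ends 24; n_entries at 24 (size 4, align 4) → ends 28; tail pad 4 to reach multiple of 8; total 32 bytes, alignment 8
m5 at 0 (size 1, align 1) → ends 1
pad 3 to align 4 for m3
m3 at 4 (size 4, align 4) → ends 8
m4 at 8 (size 1, align 1) → ends 9
m21 at 9 (size 1, align 1) → ends 10
m12 at 10 (size 2, align 2) → ends 12
m9 at 12 (size 4, align 4) → ends 16
m18 at 16 (size 2, align 2) → ends 18
pad 6 to align 8 for m20
m20 at 24 (size 40, align 8) → ends 64
m10 at 64 (size 32, align 8) → ends 96
m0 at 96 (size 4, align 4) → ends 100
tail pad 4 to reach multiple of 8
total 104 bytes, alignment 8

104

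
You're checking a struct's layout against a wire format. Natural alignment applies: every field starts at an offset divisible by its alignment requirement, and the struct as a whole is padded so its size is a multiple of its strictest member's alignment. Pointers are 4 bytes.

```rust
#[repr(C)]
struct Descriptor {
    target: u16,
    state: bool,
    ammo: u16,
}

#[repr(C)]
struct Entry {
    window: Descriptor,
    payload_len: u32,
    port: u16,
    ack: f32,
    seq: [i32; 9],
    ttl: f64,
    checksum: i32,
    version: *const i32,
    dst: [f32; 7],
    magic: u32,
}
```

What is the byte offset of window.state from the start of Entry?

2

Descriptor: 0..2  target  (2B, 2-aligned); 2..3  state  (1B, 1-aligned); 3..4  -- padding (1B); 4..6  ammo  (2B, 2-aligned); sizeof = 6, alignof = 2
0..6  window  (6B, 2-aligned)
within Descriptor: state at 2
0 + 2 = 2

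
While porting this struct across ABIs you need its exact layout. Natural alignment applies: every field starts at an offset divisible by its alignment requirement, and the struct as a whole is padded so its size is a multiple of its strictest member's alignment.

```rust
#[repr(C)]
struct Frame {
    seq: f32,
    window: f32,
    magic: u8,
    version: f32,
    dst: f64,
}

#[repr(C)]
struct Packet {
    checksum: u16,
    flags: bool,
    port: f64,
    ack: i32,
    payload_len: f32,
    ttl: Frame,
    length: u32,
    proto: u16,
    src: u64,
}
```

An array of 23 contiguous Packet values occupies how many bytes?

Frame: 0..4  seq  (4B, 4-aligned); 4..8  window  (4B, 4-aligned); 8..9  magic  (1B, 1-aligned); 9..12  -- padding (3B); 12..16  version  (4B, 4-aligned); 16..24  dst  (8B, 8-aligned); sizeof = 24, alignof = 8
0..2  checksum  (2B, 2-aligned)
2..3  flags  (1B, 1-aligned)
3..8  -- padding (5B)
8..16  port  (8B, 8-aligned)
16..20  ack  (4B, 4-aligned)
20..24  payload_len  (4B, 4-aligned)
24..48  ttl  (24B, 8-aligned)
48..52  length  (4B, 4-aligned)
52..54  proto  (2B, 2-aligned)
54..56  -- padding (2B)
56..64  src  (8B, 8-aligned)
sizeof = 64, alignof = 8
array of 23: 23 × 64 = 1472

1472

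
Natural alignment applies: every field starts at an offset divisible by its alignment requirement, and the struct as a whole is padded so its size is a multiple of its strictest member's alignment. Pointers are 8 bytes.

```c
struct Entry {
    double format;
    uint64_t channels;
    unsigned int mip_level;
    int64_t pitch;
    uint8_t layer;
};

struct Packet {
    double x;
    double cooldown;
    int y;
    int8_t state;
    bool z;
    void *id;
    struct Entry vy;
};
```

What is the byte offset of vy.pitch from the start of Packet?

56

Entry: format at 0 (size 8, align 8) → ends 8; channels at 8 (size 8, align 8) → ends 16; mip_level at 16 (size 4, align 4) → ends 20; pad 4 to align 8 for pitch; pitch at 24 (size 8, align 8) → ends 32; layer at 32 (size 1, align 1) → ends 33; tail pad 7 to reach multiple of 8; total 40 bytes, alignment 8
x at 0 (size 8, align 8) → ends 8
cooldown at 8 (size 8, align 8) → ends 16
y at 16 (size 4, align 4) → ends 20
state at 20 (size 1, align 1) → ends 21
z at 21 (size 1, align 1) → ends 22
pad 2 to align 8 for id
id at 24 (size 8, align 8) → ends 32
vy at 32 (size 40, align 8) → ends 72
within Entry: pitch at 24
32 + 24 = 56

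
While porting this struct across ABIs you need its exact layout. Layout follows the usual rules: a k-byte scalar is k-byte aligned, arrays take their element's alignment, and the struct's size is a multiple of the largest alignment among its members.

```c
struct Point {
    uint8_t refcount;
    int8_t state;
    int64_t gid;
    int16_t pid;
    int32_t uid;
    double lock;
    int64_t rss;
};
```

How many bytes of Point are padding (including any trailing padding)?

@0: refcount [1B, align 1] → 1
@1: state [1B, align 1] → 2
+6 pad (align 8)
@8: gid [8B, align 8] → 16
@16: pid [2B, align 2] → 18
+2 pad (align 4)
@20: uid [4B, align 4] → 24
@24: lock [8B, align 8] → 32
@32: rss [8B, align 8] → 40
size 40, align 8
data bytes 32, size 40 → padding 8

8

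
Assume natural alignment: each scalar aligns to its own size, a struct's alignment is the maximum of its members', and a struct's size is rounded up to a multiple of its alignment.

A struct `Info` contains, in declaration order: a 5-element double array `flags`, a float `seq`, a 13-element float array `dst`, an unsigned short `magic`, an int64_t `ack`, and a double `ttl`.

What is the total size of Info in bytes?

120 bytes

0..40  flags  (40B, 8-aligned)
40..44  seq  (4B, 4-aligned)
44..96  dst  (52B, 4-aligned)
96..98  magic  (2B, 2-aligned)
98..104  -- padding (6B)
104..112  ack  (8B, 8-aligned)
112..120  ttl  (8B, 8-aligned)
sizeof = 120, alignof = 8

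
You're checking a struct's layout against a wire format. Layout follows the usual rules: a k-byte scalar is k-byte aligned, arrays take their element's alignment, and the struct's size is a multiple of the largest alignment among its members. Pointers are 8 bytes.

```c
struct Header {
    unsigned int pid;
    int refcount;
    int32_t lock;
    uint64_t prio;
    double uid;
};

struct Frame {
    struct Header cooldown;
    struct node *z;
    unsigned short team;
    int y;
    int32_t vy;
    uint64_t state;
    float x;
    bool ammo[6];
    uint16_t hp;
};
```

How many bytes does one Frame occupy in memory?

Header: @0: pid [4B, align 4] → 4; @4: refcount [4B, align 4] → 8; @8: lock [4B, align 4] → 12; +4 pad (align 8); @16: prio [8B, align 8] → 24; @24: uid [8B, align 8] → 32; size 32, align 8
@0: cooldown [32B, align 8] → 32
@32: z [8B, align 8] → 40
@40: team [2B, align 2] → 42
+2 pad (align 4)
@44: y [4B, align 4] → 48
@48: vy [4B, align 4] → 52
+4 pad (align 8)
@56: state [8B, align 8] → 64
@64: x [4B, align 4] → 68
@68: ammo [6B, align 1] → 74
@74: hp [2B, align 2] → 76
+4 tail pad (align 8)
size 80, align 8

80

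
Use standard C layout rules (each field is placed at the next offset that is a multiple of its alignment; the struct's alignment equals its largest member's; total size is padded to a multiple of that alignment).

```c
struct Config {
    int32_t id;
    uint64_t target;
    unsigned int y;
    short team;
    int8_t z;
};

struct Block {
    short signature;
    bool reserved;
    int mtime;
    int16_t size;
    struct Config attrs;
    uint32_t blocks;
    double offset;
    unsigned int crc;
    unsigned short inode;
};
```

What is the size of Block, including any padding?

Config: 0..4  id  (4B, 4-aligned); 4..8  -- padding (4B); 8..16  target  (8B, 8-aligned); 16..20  y  (4B, 4-aligned); 20..22  team  (2B, 2-aligned); 22..23  z  (1B, 1-aligned); 23..24  -- tail padding (1B); sizeof = 24, alignof = 8
0..2  signature  (2B, 2-aligned)
2..3  reserved  (1B, 1-aligned)
3..4  -- padding (1B)
4..8  mtime  (4B, 4-aligned)
8..10  size  (2B, 2-aligned)
10..16  -- padding (6B)
16..40  attrs  (24B, 8-aligned)
40..44  blocks  (4B, 4-aligned)
44..48  -- padding (4B)
48..56  offset  (8B, 8-aligned)
56..60  crc  (4B, 4-aligned)
60..62  inode  (2B, 2-aligned)
62..64  -- tail padding (2B)
sizeof = 64, alignof = 8

64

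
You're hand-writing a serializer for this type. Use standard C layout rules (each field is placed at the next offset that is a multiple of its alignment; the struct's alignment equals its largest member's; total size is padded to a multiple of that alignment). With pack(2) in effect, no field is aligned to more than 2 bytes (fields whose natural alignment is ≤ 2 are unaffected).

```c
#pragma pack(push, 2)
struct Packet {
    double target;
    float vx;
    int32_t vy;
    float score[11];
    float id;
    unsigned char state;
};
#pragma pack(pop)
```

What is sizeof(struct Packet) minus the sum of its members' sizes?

1

target at 0 (size 8, align 2) → ends 8
vx at 8 (size 4, align 2) → ends 12
vy at 12 (size 4, align 2) → ends 16
score at 16 (size 44, align 2) → ends 60
id at 60 (size 4, align 2) → ends 64
state at 64 (size 1, align 1) → ends 65
tail pad 1 to reach multiple of 2
total 66 bytes, alignment 2
data bytes 65, size 66 → padding 1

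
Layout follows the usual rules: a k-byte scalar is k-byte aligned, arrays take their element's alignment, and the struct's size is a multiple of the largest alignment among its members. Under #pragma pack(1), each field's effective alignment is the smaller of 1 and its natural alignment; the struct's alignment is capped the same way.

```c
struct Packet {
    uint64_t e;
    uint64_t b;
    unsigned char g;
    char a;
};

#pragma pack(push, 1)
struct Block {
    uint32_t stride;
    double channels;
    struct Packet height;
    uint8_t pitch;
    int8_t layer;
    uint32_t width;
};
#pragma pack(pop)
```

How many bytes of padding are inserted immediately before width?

0

Packet: e at 0 (size 8, align 8) → ends 8; b at 8 (size 8, align 8) → ends 16; g at 16 (size 1, align 1) → ends 17; a at 17 (size 1, align 1) → ends 18; tail pad 6 to reach multiple of 8; total 24 bytes, alignment 8
stride at 0 (size 4, align 1) → ends 4
channels at 4 (size 8, align 1) → ends 12
height at 12 (size 24, align 1) → ends 36
pitch at 36 (size 1, align 1) → ends 37
layer at 37 (size 1, align 1) → ends 38
width at 38 (size 4, align 1) → ends 42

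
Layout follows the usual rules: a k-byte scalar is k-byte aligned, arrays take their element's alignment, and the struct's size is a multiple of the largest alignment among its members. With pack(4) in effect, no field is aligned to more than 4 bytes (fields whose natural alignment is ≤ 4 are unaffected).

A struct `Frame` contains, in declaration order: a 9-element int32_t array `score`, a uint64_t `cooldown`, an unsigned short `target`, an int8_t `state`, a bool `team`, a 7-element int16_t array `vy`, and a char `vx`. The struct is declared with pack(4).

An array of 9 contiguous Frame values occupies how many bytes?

0..36  score  (36B, 4-aligned)
36..44  cooldown  (8B, 4-aligned)
44..46  target  (2B, 2-aligned)
46..47  state  (1B, 1-aligned)
47..48  team  (1B, 1-aligned)
48..62  vy  (14B, 2-aligned)
62..63  vx  (1B, 1-aligned)
63..64  -- tail padding (1B)
sizeof = 64, alignof = 4
array of 9: 9 × 64 = 576

576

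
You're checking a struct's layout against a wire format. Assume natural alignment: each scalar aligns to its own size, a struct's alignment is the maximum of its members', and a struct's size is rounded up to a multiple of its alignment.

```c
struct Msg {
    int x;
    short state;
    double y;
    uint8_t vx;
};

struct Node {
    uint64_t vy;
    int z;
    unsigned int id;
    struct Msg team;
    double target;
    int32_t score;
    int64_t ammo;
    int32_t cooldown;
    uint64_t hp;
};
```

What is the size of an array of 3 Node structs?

Msg: x at 0 (size 4, align 4) → ends 4; state at 4 (size 2, align 2) → ends 6; pad 2 to align 8 for y; y at 8 (size 8, align 8) → ends 16; vx at 16 (size 1, align 1) → ends 17; tail pad 7 to reach multiple of 8; total 24 bytes, alignment 8
vy at 0 (size 8, align 8) → ends 8
z at 8 (size 4, align 4) → ends 12
id at 12 (size 4, align 4) → ends 16
team at 16 (size 24, align 8) → ends 40
target at 40 (size 8, align 8) → ends 48
score at 48 (size 4, align 4) → ends 52
pad 4 to align 8 for ammo
ammo at 56 (size 8, align 8) → ends 64
cooldown at 64 (size 4, align 4) → ends 68
pad 4 to align 8 for hp
hp at 72 (size 8, align 8) → ends 80
total 80 bytes, alignment 8
array of 3: 3 × 80 = 240

240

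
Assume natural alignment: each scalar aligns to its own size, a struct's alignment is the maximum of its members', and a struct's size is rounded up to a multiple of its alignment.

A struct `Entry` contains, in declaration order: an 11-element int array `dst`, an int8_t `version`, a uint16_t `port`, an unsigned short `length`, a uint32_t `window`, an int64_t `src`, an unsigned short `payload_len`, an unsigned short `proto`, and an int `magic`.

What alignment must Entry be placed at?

8

member alignments: dst=4, version=1, port=2, length=2, window=4, src=8, payload_len=2, proto=2, magic=4
max = 8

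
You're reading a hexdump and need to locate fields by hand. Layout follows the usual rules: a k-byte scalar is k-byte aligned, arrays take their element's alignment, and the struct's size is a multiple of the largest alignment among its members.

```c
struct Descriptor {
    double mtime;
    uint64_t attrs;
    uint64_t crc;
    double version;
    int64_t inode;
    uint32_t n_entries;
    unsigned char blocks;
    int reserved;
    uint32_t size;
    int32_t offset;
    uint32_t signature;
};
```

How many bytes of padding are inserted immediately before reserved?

@0: mtime [8B, align 8] → 8
@8: attrs [8B, align 8] → 16
@16: crc [8B, align 8] → 24
@24: version [8B, align 8] → 32
@32: inode [8B, align 8] → 40
@40: n_entries [4B, align 4] → 44
@44: blocks [1B, align 1] → 45
+3 pad (align 4)
@48: reserved [4B, align 4] → 52

3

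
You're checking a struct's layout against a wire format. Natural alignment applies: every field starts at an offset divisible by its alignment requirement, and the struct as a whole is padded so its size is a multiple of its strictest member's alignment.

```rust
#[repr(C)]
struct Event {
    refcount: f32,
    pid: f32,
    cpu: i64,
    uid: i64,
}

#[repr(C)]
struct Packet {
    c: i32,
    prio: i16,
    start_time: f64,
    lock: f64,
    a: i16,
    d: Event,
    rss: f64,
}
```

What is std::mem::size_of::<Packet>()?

Event: refcount at 0 (size 4, align 4) → ends 4; pid at 4 (size 4, align 4) → ends 8; cpu at 8 (size 8, align 8) → ends 16; uid at 16 (size 8, align 8) → ends 24; total 24 bytes, alignment 8
c at 0 (size 4, align 4) → ends 4
prio at 4 (size 2, align 2) → ends 6
pad 2 to align 8 for start_time
start_time at 8 (size 8, align 8) → ends 16
lock at 16 (size 8, align 8) → ends 24
a at 24 (size 2, align 2) → ends 26
pad 6 to align 8 for d
d at 32 (size 24, align 8) → ends 56
rss at 56 (size 8, align 8) → ends 64
total 64 bytes, alignment 8

64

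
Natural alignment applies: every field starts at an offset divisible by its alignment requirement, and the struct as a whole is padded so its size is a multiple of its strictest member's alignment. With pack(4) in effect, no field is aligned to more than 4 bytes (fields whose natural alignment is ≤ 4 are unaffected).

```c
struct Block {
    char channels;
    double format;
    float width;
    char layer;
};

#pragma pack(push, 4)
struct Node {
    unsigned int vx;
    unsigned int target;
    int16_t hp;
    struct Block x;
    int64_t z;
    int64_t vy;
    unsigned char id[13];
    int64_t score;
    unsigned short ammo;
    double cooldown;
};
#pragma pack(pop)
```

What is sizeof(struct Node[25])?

2200

Block: 0..1  channels  (1B, 1-aligned); 1..8  -- padding (7B); 8..16  format  (8B, 8-aligned); 16..20  width  (4B, 4-aligned); 20..21  layer  (1B, 1-aligned); 21..24  -- tail padding (3B); sizeof = 24, alignof = 8
0..4  vx  (4B, 4-aligned)
4..8  target  (4B, 4-aligned)
8..10  hp  (2B, 2-aligned)
10..12  -- padding (2B)
12..36  x  (24B, 4-aligned)
36..44  z  (8B, 4-aligned)
44..52  vy  (8B, 4-aligned)
52..65  id  (13B, 1-aligned)
65..68  -- padding (3B)
68..76  score  (8B, 4-aligned)
76..78  ammo  (2B, 2-aligned)
78..80  -- padding (2B)
80..88  cooldown  (8B, 4-aligned)
sizeof = 88, alignof = 4
array of 25: 25 × 88 = 2200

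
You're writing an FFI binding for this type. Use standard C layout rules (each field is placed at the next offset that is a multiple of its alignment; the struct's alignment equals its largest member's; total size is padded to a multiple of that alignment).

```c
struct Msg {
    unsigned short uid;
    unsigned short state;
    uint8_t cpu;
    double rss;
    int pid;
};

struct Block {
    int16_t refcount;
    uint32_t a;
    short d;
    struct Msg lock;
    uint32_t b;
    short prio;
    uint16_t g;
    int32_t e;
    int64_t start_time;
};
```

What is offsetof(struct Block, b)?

Msg: @0: uid [2B, align 2] → 2; @2: state [2B, align 2] → 4; @4: cpu [1B, align 1] → 5; +3 pad (align 8); @8: rss [8B, align 8] → 16; @16: pid [4B, align 4] → 20; +4 tail pad (align 8); size 24, align 8
@0: refcount [2B, align 2] → 2
+2 pad (align 4)
@4: a [4B, align 4] → 8
@8: d [2B, align 2] → 10
+6 pad (align 8)
@16: lock [24B, align 8] → 40
@40: b [4B, align 4] → 44

40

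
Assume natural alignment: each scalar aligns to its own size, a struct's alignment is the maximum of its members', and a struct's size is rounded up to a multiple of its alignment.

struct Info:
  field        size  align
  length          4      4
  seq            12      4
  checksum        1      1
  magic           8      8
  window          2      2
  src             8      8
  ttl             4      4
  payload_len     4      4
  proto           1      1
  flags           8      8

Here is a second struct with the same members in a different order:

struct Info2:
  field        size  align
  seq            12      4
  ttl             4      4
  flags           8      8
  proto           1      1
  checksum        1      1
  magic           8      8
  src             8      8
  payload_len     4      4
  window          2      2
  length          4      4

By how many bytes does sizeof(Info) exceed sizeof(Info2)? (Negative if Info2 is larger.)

8

length at 0 (size 4, align 4) → ends 4
seq at 4 (size 12, align 4) → ends 16
checksum at 16 (size 1, align 1) → ends 17
pad 7 to align 8 for magic
magic at 24 (size 8, align 8) → ends 32
window at 32 (size 2, align 2) → ends 34
pad 6 to align 8 for src
src at 40 (size 8, align 8) → ends 48
ttl at 48 (size 4, align 4) → ends 52
payload_len at 52 (size 4, align 4) → ends 56
proto at 56 (size 1, align 1) → ends 57
pad 7 to align 8 for flags
flags at 64 (size 8, align 8) → ends 72
total 72 bytes, alignment 8
— Info2 —
seq at 0 (size 12, align 4) → ends 12
ttl at 12 (size 4, align 4) → ends 16
flags at 16 (size 8, align 8) → ends 24
proto at 24 (size 1, align 1) → ends 25
checksum at 25 (size 1, align 1) → ends 26
pad 6 to align 8 for magic
magic at 32 (size 8, align 8) → ends 40
src at 40 (size 8, align 8) → ends 48
payload_len at 48 (size 4, align 4) → ends 52
window at 52 (size 2, align 2) → ends 54
pad 2 to align 4 for length
length at 56 (size 4, align 4) → ends 60
tail pad 4 to reach multiple of 8
total 64 bytes, alignment 8
72 − 64 = 8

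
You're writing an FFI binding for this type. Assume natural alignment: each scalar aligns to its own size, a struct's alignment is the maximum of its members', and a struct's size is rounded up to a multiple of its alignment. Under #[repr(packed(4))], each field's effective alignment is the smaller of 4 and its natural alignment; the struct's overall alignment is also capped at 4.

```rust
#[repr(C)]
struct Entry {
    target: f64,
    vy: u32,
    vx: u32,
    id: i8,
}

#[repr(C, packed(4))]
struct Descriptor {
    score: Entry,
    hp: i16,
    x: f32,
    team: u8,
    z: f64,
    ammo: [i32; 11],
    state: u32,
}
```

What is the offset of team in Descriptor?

Entry: 0..8  target  (8B, 8-aligned); 8..12  vy  (4B, 4-aligned); 12..16  vx  (4B, 4-aligned); 16..17  id  (1B, 1-aligned); 17..24  -- tail padding (7B); sizeof = 24, alignof = 8
0..24  score  (24B, 4-aligned)
24..26  hp  (2B, 2-aligned)
26..28  -- padding (2B)
28..32  x  (4B, 4-aligned)
32..33  team  (1B, 1-aligned)

32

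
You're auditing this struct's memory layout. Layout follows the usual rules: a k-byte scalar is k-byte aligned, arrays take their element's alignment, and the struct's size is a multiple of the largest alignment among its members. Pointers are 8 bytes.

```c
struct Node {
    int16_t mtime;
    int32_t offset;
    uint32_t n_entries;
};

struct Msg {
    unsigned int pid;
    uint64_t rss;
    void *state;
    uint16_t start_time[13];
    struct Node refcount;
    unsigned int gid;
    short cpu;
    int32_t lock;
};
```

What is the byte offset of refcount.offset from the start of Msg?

Node: 0..2  mtime  (2B, 2-aligned); 2..4  -- padding (2B); 4..8  offset  (4B, 4-aligned); 8..12  n_entries  (4B, 4-aligned); sizeof = 12, alignof = 4
0..4  pid  (4B, 4-aligned)
4..8  -- padding (4B)
8..16  rss  (8B, 8-aligned)
16..24  state  (8B, 8-aligned)
24..50  start_time  (26B, 2-aligned)
50..52  -- padding (2B)
52..64  refcount  (12B, 4-aligned)
within Node: offset at 4
52 + 4 = 56

56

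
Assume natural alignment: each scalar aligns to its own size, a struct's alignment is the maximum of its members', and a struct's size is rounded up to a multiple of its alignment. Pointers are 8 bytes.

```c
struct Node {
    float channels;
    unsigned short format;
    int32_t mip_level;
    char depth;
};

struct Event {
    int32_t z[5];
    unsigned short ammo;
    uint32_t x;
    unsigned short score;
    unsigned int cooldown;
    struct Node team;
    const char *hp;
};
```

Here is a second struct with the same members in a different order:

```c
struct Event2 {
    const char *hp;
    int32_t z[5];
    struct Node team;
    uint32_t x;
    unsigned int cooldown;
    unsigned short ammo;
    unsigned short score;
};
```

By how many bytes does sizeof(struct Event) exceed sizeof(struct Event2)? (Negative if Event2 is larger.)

Node: channels at 0 (size 4, align 4) → ends 4; format at 4 (size 2, align 2) → ends 6; pad 2 to align 4 for mip_level; mip_level at 8 (size 4, align 4) → ends 12; depth at 12 (size 1, align 1) → ends 13; tail pad 3 to reach multiple of 4; total 16 bytes, alignment 4
z at 0 (size 20, align 4) → ends 20
ammo at 20 (size 2, align 2) → ends 22
pad 2 to align 4 for x
x at 24 (size 4, align 4) → ends 28
score at 28 (size 2, align 2) → ends 30
pad 2 to align 4 for cooldown
cooldown at 32 (size 4, align 4) → ends 36
team at 36 (size 16, align 4) → ends 52
pad 4 to align 8 for hp
hp at 56 (size 8, align 8) → ends 64
total 64 bytes, alignment 8
— Event2 —
hp at 0 (size 8, align 8) → ends 8
z at 8 (size 20, align 4) → ends 28
team at 28 (size 16, align 4) → ends 44
x at 44 (size 4, align 4) → ends 48
cooldown at 48 (size 4, align 4) → ends 52
ammo at 52 (size 2, align 2) → ends 54
score at 54 (size 2, align 2) → ends 56
total 56 bytes, alignment 8
64 − 56 = 8

8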